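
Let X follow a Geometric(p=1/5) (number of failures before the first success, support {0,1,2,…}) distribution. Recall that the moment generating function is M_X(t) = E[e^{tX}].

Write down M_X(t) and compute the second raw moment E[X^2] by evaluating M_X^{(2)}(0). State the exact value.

M_X(t) = 1/(5*(1 - 4*e^(t)/5))
M′(t) = 4*e^(t)/(16*e^(2*t) - 40*e^(t) + 25)
M′′(t) = (-16*e^(2*t) - 20*e^(t))/(64*e^(3*t) - 240*e^(2*t) + 300*e^(t) - 125)

E[X^2] = M′′(0) = 36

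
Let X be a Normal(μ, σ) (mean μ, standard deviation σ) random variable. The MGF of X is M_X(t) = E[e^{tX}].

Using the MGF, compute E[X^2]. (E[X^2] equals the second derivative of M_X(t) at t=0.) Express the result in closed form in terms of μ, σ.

E[X^2] = M^(2)(0) = μ^2 + σ^2

M_X(t) = e^(μ*t + σ^2*t^2/2)
M^(2)(t) = μ^2*e^(μ*t)*e^(σ^2*t^2/2) + 2*μ*σ^2*t*e^(μ*t)*e^(σ^2*t^2/2) + σ^4*t^2*e^(μ*t)*e^(σ^2*t^2/2) + σ^2*e^(μ*t)*e^(σ^2*t^2/2)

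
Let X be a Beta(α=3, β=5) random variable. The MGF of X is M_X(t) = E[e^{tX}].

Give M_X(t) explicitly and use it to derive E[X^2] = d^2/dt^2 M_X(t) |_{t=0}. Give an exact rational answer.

M_X(t) = ₁F₁(3; 8; t)
dM/dt = 3*₁F₁(4; 9; t)/8
d^2M/dt^2 = ₁F₁(5; 10; t)/6

E[X^2] = d^2M/dt^2 |_{t=0} = 1/6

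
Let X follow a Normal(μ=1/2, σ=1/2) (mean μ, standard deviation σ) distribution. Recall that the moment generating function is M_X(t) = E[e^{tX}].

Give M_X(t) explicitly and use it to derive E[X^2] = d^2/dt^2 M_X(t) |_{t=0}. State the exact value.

M_X(t) = e^(t^2/8 + t/2)
D^2[M](t) = t^2*e^(t/2)*e^(t^2/8)/16 + t*e^(t/2)*e^(t^2/8)/4 + e^(t/2)*e^(t^2/8)/2

E[X^2] = D^2[M](0) = 1/2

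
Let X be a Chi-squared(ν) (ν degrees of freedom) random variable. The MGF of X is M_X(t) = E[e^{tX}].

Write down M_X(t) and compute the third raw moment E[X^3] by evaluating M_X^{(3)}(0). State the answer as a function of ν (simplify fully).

E[X^3] = M^(3)(0) = ν*(ν^2 + 6*ν + 8)

M_X(t) = (1 - 2*t)^(-ν/2)
M^(3)(t) = (-ν^3 - 6*ν^2 - 8*ν)/(8*t^3*(1 - 2*t)^(ν/2) - 12*t^2*(1 - 2*t)^(ν/2) + 6*t*(1 - 2*t)^(ν/2) - (1 - 2*t)^(ν/2))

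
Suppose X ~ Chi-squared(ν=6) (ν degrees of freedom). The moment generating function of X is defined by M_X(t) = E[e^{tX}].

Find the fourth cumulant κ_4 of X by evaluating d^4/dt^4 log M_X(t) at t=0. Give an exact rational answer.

κ_4 = K^(4)(0) = 288

M_X(t) = (1 - 2*t)^(-3)
K_X(t) = log M_X(t) = -3*log(1 - 2*t)
K^(4)(t) = 288/(16*t^4 - 32*t^3 + 24*t^2 - 8*t + 1)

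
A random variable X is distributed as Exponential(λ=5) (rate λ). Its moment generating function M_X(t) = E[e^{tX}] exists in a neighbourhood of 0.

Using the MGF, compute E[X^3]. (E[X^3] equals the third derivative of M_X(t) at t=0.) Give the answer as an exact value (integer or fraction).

M_X(t) = 5/(5 - t)
M′(t) = 5/(t^2 - 10*t + 25)
M′′(t) = -10/(t^3 - 15*t^2 + 75*t - 125)
M′′′(t) = 30/(t^4 - 20*t^3 + 150*t^2 - 500*t + 625)

E[X^3] = M′′′(0) = 6/125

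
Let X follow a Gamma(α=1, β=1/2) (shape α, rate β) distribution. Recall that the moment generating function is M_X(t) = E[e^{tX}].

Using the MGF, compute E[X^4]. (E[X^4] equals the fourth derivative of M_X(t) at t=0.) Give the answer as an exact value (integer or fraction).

E[X^4] = M^(4)(0) = 384

M_X(t) = 1/(2*(1/2 - t))
M^(4)(t) = -384/(32*t^5 - 80*t^4 + 80*t^3 - 40*t^2 + 10*t - 1)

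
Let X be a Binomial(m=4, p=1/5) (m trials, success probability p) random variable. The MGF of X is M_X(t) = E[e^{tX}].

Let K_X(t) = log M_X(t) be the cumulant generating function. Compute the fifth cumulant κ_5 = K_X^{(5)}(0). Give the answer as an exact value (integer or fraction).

κ_5 = K^(5)(0) = -1104/3125

M_X(t) = (e^(t)/5 + 4/5)^4
K_X(t) = log M_X(t) = 4*log(e^(t)/5 + 4/5)
K^(5)(t) = (-16*e^(4*t) + 704*e^(3*t) - 2816*e^(2*t) + 1024*e^(t))/(e^(5*t) + 20*e^(4*t) + 160*e^(3*t) + 640*e^(2*t) + 1280*e^(t) + 1024)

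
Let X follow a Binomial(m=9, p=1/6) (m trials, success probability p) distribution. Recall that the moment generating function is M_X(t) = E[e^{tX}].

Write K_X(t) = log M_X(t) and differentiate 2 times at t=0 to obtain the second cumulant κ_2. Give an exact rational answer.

M_X(t) = (e^(t)/6 + 5/6)^9
K_X(t) = log M_X(t) = 9*log(e^(t)/6 + 5/6)
D^2[K](t) = 45*e^(t)/(e^(2*t) + 10*e^(t) + 25)

κ_2 = D^2[K](0) = 5/4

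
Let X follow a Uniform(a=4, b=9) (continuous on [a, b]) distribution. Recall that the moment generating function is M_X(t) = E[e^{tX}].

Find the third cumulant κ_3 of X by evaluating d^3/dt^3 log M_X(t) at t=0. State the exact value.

M_X(t) = (e^(9*t) - e^(4*t))/(5*t)
K_X(t) = log M_X(t) = -log(t) + log(e^(9*t) - e^(4*t)) - log(5)
D^3[K](t) = (125*t^3*e^(10*t) + 125*t^3*e^(5*t) - 2*e^(15*t) + 6*e^(10*t) - 6*e^(5*t) + 2)/(t^3*e^(15*t) - 3*t^3*e^(10*t) + 3*t^3*e^(5*t) - t^3)

κ_3 = D^3[K](0) = 0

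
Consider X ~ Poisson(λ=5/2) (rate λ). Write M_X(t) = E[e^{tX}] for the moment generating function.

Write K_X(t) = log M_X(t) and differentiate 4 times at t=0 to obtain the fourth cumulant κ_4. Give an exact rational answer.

M_X(t) = e^(5*e^(t)/2 - 5/2)
K_X(t) = log M_X(t) = 5*e^(t)/2 - 5/2
K′(t) = 5*e^(t)/2
K′′(t) = 5*e^(t)/2
K′′′(t) = 5*e^(t)/2
K′′′′(t) = 5*e^(t)/2

κ_4 = K′′′′(0) = 5/2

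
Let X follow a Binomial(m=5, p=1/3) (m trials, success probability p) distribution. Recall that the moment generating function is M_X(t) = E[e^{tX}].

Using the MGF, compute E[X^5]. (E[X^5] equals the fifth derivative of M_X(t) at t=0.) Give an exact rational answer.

E[X^5] = D^5[M](0) = 8575/81

M_X(t) = (e^(t)/3 + 2/3)^5
D^5[M](t) = 3125*e^(5*t)/243 + 10240*e^(4*t)/243 + 40*e^(3*t) + 2560*e^(2*t)/243 + 80*e^(t)/243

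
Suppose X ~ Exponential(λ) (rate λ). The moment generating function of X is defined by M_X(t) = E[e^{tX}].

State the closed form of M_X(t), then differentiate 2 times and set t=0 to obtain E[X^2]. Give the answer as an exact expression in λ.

E[X^2] = D^2[M](0) = 2/λ^2

M_X(t) = λ/(λ - t)
D^2[M](t) = -2*λ/(-λ^3 + 3*λ^2*t - 3*λ*t^2 + t^3)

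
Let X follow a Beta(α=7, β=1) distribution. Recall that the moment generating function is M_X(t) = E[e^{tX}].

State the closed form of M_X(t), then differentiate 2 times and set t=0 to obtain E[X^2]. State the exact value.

M_X(t) = ₁F₁(7; 8; t)
M^(2)(t) = 7*₁F₁(9; 10; t)/9

E[X^2] = M^(2)(0) = 7/9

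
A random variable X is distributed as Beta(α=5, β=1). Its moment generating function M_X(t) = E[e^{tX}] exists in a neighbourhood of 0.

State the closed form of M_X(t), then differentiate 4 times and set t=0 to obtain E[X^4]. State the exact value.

M_X(t) = ₁F₁(5; 6; t)
M′(t) = 5*₁F₁(6; 7; t)/6
M′′(t) = 5*₁F₁(7; 8; t)/7
M′′′(t) = 5*₁F₁(8; 9; t)/8
M′′′′(t) = 5*₁F₁(9; 10; t)/9

E[X^4] = M′′′′(0) = 5/9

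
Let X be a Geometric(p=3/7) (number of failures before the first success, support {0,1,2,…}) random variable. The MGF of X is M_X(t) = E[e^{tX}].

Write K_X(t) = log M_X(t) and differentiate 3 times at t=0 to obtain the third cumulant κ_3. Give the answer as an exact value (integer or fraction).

κ_3 = d^3K/dt^3 |_{t=0} = 308/27

M_X(t) = 3/(7*(1 - 4*e^(t)/7))
K_X(t) = log M_X(t) = -log(1 - 4*e^(t)/7) - log(7) + log(3)
dK/dt = -4*e^(t)/(4*e^(t) - 7)
d^2K/dt^2 = 28*e^(t)/(16*e^(2*t) - 56*e^(t) + 49)
d^3K/dt^3 = (-112*e^(2*t) - 196*e^(t))/(64*e^(3*t) - 336*e^(2*t) + 588*e^(t) - 343)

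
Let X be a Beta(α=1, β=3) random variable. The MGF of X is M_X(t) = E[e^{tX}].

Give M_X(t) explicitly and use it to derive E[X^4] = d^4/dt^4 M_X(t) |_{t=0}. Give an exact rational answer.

M_X(t) = ₁F₁(1; 4; t)
M′(t) = ₁F₁(2; 5; t)/4
M′′(t) = ₁F₁(3; 6; t)/10
M′′′(t) = ₁F₁(4; 7; t)/20
M′′′′(t) = ₁F₁(5; 8; t)/35

E[X^4] = M′′′′(0) = 1/35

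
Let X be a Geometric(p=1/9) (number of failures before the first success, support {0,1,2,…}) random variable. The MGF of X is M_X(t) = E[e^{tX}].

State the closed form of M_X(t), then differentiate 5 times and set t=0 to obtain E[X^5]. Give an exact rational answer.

E[X^5] = d^5M/dt^5 |_{t=0} = 4993928

M_X(t) = 1/(9*(1 - 8*e^(t)/9))
dM/dt = 8*e^(t)/(64*e^(2*t) - 144*e^(t) + 81)
d^2M/dt^2 = (-64*e^(2*t) - 72*e^(t))/(512*e^(3*t) - 1728*e^(2*t) + 1944*e^(t) - 729)
d^3M/dt^3 = (512*e^(3*t) + 2304*e^(2*t) + 648*e^(t))/(4096*e^(4*t) - 18432*e^(3*t) + 31104*e^(2*t) - 23328*e^(t) + 6561)
d^4M/dt^4 = (-4096*e^(4*t) - 50688*e^(3*t) - 57024*e^(2*t) - 5832*e^(t))/(32768*e^(5*t) - 184320*e^(4*t) + 414720*e^(3*t) - 466560*e^(2*t) + 262440*e^(t) - 59049)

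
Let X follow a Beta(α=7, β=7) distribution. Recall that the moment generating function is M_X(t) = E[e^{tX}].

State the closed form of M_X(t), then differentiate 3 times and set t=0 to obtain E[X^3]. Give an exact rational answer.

E[X^3] = D^3[M](0) = 3/20

M_X(t) = ₁F₁(7; 14; t)
D^3[M](t) = 3*₁F₁(10; 17; t)/20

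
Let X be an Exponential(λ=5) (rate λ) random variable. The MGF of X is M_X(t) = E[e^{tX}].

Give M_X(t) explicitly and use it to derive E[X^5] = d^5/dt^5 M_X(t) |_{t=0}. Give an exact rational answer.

M_X(t) = 5/(5 - t)
D^5[M](t) = 600/(t^6 - 30*t^5 + 375*t^4 - 2500*t^3 + 9375*t^2 - 18750*t + 15625)

E[X^5] = D^5[M](0) = 24/625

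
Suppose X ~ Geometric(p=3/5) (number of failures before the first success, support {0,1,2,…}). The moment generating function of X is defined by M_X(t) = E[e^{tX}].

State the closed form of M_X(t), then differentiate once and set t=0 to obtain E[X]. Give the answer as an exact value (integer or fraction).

E[X] = dM/dt |_{t=0} = 2/3

M_X(t) = 3/(5*(1 - 2*e^(t)/5))
dM/dt = 6*e^(t)/(4*e^(2*t) - 20*e^(t) + 25)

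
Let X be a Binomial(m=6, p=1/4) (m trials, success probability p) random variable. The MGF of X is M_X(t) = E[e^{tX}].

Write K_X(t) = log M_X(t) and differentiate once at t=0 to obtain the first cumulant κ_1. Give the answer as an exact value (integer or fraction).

M_X(t) = (e^(t)/4 + 3/4)^6
K_X(t) = log M_X(t) = 6*log(e^(t)/4 + 3/4)
D[K](t) = 6*e^(t)/(e^(t) + 3)

κ_1 = D[K](0) = 3/2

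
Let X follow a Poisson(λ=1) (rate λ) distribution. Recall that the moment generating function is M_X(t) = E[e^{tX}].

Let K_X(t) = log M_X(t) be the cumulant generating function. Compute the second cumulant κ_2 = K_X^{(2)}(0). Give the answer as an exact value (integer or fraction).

M_X(t) = e^(e^(t) - 1)
K_X(t) = log M_X(t) = e^(t) - 1
K′(t) = e^(t)
K′′(t) = e^(t)

κ_2 = K′′(0) = 1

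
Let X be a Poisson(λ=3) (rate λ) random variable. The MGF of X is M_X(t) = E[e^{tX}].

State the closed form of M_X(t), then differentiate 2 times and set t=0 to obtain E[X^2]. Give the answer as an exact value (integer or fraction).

E[X^2] = M^(2)(0) = 12

M_X(t) = e^(3*e^(t) - 3)
M^(2)(t) = (9*e^(2*t)*e^(3*e^(t)) + 3*e^(t)*e^(3*e^(t)))*e^(-3)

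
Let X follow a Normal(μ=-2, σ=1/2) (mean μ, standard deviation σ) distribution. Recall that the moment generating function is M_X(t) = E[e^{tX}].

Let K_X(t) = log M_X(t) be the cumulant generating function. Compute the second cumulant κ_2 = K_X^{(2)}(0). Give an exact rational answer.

M_X(t) = e^(t^2/8 - 2*t)
K_X(t) = log M_X(t) = t^2/8 - 2*t
dK/dt = t/4 - 2
d^2K/dt^2 = 1/4

κ_2 = d^2K/dt^2 |_{t=0} = 1/4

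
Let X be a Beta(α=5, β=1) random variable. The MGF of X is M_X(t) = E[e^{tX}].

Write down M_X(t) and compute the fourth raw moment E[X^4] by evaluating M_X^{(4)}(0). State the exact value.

E[X^4] = D^4[M](0) = 5/9

M_X(t) = ₁F₁(5; 6; t)
D^4[M](t) = 5*₁F₁(9; 10; t)/9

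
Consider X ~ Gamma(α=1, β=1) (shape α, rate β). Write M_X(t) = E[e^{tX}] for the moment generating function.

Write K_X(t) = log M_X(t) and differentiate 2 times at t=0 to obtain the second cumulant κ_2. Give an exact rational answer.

M_X(t) = 1/(1 - t)
K_X(t) = log M_X(t) = -log(1 - t)
D^2[K](t) = 1/(t^2 - 2*t + 1)

κ_2 = D^2[K](0) = 1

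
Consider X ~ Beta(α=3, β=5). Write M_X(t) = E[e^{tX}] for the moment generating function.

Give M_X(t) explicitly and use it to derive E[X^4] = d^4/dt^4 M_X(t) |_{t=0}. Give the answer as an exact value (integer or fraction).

M_X(t) = ₁F₁(3; 8; t)
dM/dt = 3*₁F₁(4; 9; t)/8
d^2M/dt^2 = ₁F₁(5; 10; t)/6
d^3M/dt^3 = ₁F₁(6; 11; t)/12
d^4M/dt^4 = ₁F₁(7; 12; t)/22

E[X^4] = d^4M/dt^4 |_{t=0} = 1/22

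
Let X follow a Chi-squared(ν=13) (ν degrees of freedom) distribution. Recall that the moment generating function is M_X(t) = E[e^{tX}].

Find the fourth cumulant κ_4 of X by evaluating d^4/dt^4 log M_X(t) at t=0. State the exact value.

κ_4 = K′′′′(0) = 624

M_X(t) = (1 - 2*t)^(-13/2)
K_X(t) = log M_X(t) = -13*log(1 - 2*t)/2
K′(t) = -13/(2*t - 1)
K′′(t) = 26/(4*t^2 - 4*t + 1)
K′′′(t) = -104/(8*t^3 - 12*t^2 + 6*t - 1)
K′′′′(t) = 624/(16*t^4 - 32*t^3 + 24*t^2 - 8*t + 1)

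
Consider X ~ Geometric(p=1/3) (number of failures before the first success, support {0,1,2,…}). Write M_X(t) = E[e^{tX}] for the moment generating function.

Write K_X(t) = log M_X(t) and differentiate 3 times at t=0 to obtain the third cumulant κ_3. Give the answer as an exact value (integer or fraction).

κ_3 = K′′′(0) = 30

M_X(t) = 1/(3*(1 - 2*e^(t)/3))
K_X(t) = log M_X(t) = -log(1 - 2*e^(t)/3) - log(3)
K′(t) = -2*e^(t)/(2*e^(t) - 3)
K′′(t) = 6*e^(t)/(4*e^(2*t) - 12*e^(t) + 9)
K′′′(t) = (-12*e^(2*t) - 18*e^(t))/(8*e^(3*t) - 36*e^(2*t) + 54*e^(t) - 27)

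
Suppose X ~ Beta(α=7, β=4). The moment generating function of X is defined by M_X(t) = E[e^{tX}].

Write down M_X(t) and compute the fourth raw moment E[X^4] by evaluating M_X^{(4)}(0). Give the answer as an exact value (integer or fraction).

E[X^4] = d^4M/dt^4 |_{t=0} = 30/143

M_X(t) = ₁F₁(7; 11; t)
dM/dt = 7*₁F₁(8; 12; t)/11
d^2M/dt^2 = 14*₁F₁(9; 13; t)/33
d^3M/dt^3 = 42*₁F₁(10; 14; t)/143
d^4M/dt^4 = 30*₁F₁(11; 15; t)/143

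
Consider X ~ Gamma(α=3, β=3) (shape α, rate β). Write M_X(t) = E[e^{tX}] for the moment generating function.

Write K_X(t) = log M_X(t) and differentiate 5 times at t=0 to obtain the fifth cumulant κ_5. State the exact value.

M_X(t) = 27/(3 - t)^3
K_X(t) = log M_X(t) = -3*log(3 - t) + 3*log(3)
D^5[K](t) = -72/(t^5 - 15*t^4 + 90*t^3 - 270*t^2 + 405*t - 243)

κ_5 = D^5[K](0) = 8/27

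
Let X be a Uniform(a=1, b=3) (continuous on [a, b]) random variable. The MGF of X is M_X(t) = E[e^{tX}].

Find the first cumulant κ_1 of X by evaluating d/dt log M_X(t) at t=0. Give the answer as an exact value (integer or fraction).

M_X(t) = (e^(3*t) - e^(t))/(2*t)
K_X(t) = log M_X(t) = -log(t) + log(e^(3*t) - e^(t)) - log(2)
K′(t) = (3*t*e^(2*t) - t - e^(2*t) + 1)/(t*e^(2*t) - t)

κ_1 = K′(0) = 2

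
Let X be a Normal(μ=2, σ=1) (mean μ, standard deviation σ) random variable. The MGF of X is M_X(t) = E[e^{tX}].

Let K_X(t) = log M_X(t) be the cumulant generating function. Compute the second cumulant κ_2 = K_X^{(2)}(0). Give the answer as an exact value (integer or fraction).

M_X(t) = e^(t^2/2 + 2*t)
K_X(t) = log M_X(t) = t^2/2 + 2*t
dK/dt = t + 2
d^2K/dt^2 = 1

κ_2 = d^2K/dt^2 |_{t=0} = 1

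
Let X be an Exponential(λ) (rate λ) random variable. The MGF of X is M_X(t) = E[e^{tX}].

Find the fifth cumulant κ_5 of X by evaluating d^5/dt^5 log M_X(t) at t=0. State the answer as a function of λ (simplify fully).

M_X(t) = λ/(λ - t)
K_X(t) = log M_X(t) = log(λ) - log(λ - t)
dK/dt = -1/(-λ + t)
d^2K/dt^2 = 1/(λ^2 - 2*λ*t + t^2)
d^3K/dt^3 = -2/(-λ^3 + 3*λ^2*t - 3*λ*t^2 + t^3)
d^4K/dt^4 = 6/(λ^4 - 4*λ^3*t + 6*λ^2*t^2 - 4*λ*t^3 + t^4)
d^5K/dt^5 = -24/(-λ^5 + 5*λ^4*t - 10*λ^3*t^2 + 10*λ^2*t^3 - 5*λ*t^4 + t^5)

κ_5 = d^5K/dt^5 |_{t=0} = 24/λ^5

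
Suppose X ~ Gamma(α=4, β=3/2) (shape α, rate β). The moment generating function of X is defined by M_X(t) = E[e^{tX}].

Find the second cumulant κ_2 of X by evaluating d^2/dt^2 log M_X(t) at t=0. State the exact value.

M_X(t) = 81/(16*(3/2 - t)^4)
K_X(t) = log M_X(t) = -4*log(3/2 - t) - 4*log(2) + 4*log(3)
D^2[K](t) = 16/(4*t^2 - 12*t + 9)

κ_2 = D^2[K](0) = 16/9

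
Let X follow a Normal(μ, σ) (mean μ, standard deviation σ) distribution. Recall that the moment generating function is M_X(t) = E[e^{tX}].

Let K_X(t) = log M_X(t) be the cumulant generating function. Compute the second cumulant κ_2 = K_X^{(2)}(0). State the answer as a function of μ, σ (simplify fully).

κ_2 = K^(2)(0) = σ^2

M_X(t) = e^(μ*t + σ^2*t^2/2)
K_X(t) = log M_X(t) = μ*t + σ^2*t^2/2
K^(2)(t) = σ^2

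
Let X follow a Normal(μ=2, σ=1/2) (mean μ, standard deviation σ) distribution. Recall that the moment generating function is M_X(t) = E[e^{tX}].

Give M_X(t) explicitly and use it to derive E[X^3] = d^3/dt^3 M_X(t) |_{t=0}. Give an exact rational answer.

E[X^3] = D^3[M](0) = 19/2

M_X(t) = e^(t^2/8 + 2*t)
D^3[M](t) = t^3*e^(2*t)*e^(t^2/8)/64 + 3*t^2*e^(2*t)*e^(t^2/8)/8 + 51*t*e^(2*t)*e^(t^2/8)/16 + 19*e^(2*t)*e^(t^2/8)/2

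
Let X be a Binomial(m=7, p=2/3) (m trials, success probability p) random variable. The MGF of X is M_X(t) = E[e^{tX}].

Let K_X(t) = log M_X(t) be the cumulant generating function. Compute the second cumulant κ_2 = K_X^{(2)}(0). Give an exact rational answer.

M_X(t) = (2*e^(t)/3 + 1/3)^7
K_X(t) = log M_X(t) = 7*log(2*e^(t)/3 + 1/3)
K^(2)(t) = 14*e^(t)/(4*e^(2*t) + 4*e^(t) + 1)

κ_2 = K^(2)(0) = 14/9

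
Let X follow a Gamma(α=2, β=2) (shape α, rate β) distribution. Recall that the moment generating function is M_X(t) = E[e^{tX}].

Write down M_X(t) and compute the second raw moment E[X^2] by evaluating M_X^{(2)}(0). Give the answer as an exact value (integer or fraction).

M_X(t) = 4/(2 - t)^2
M′(t) = -8/(t^3 - 6*t^2 + 12*t - 8)
M′′(t) = 24/(t^4 - 8*t^3 + 24*t^2 - 32*t + 16)

E[X^2] = M′′(0) = 3/2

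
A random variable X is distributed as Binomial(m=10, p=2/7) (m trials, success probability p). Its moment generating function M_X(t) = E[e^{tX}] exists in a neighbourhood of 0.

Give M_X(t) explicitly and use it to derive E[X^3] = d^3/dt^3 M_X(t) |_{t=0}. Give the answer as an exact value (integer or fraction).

E[X^3] = M^(3)(0) = 14300/343

M_X(t) = (2*e^(t)/7 + 5/7)^10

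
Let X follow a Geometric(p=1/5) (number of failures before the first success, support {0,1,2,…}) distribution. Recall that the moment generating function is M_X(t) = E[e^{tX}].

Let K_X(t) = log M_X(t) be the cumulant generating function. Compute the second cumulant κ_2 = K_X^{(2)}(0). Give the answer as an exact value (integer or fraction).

κ_2 = D^2[K](0) = 20

M_X(t) = 1/(5*(1 - 4*e^(t)/5))
K_X(t) = log M_X(t) = -log(1 - 4*e^(t)/5) - log(5)
D^2[K](t) = 20*e^(t)/(16*e^(2*t) - 40*e^(t) + 25)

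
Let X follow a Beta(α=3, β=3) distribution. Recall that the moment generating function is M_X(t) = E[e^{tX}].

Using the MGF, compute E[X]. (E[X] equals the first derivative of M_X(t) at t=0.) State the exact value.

E[X] = D[M](0) = 1/2

M_X(t) = ₁F₁(3; 6; t)
D[M](t) = ₁F₁(4; 7; t)/2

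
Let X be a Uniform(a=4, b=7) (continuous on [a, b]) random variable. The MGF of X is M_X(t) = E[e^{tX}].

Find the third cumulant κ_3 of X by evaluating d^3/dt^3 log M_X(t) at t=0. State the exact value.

κ_3 = d^3K/dt^3 |_{t=0} = 0

M_X(t) = (e^(7*t) - e^(4*t))/(3*t)
K_X(t) = log M_X(t) = -log(t) + log(e^(7*t) - e^(4*t)) - log(3)
dK/dt = (7*t*e^(3*t) - 4*t - e^(3*t) + 1)/(t*e^(3*t) - t)
d^2K/dt^2 = (-9*t^2*e^(3*t) + e^(6*t) - 2*e^(3*t) + 1)/(t^2*e^(6*t) - 2*t^2*e^(3*t) + t^2)
d^3K/dt^3 = (27*t^3*e^(6*t) + 27*t^3*e^(3*t) - 2*e^(9*t) + 6*e^(6*t) - 6*e^(3*t) + 2)/(t^3*e^(9*t) - 3*t^3*e^(6*t) + 3*t^3*e^(3*t) - t^3)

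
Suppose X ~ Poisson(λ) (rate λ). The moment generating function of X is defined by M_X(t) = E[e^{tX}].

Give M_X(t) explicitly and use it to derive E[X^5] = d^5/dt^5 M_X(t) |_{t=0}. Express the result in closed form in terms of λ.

M_X(t) = e^(λ*(e^(t) - 1))
dM/dt = λ*e^(-λ)*e^(t)*e^(λ*e^(t))
d^2M/dt^2 = (λ^2*e^(2*t)*e^(λ*e^(t)) + λ*e^(t)*e^(λ*e^(t)))*e^(-λ)
d^3M/dt^3 = (λ^3*e^(3*t)*e^(λ*e^(t)) + 3*λ^2*e^(2*t)*e^(λ*e^(t)) + λ*e^(t)*e^(λ*e^(t)))*e^(-λ)
d^4M/dt^4 = (λ^4*e^(4*t)*e^(λ*e^(t)) + 6*λ^3*e^(3*t)*e^(λ*e^(t)) + 7*λ^2*e^(2*t)*e^(λ*e^(t)) + λ*e^(t)*e^(λ*e^(t)))*e^(-λ)
d^5M/dt^5 = (λ^5*e^(5*t)*e^(λ*e^(t)) + 10*λ^4*e^(4*t)*e^(λ*e^(t)) + 25*λ^3*e^(3*t)*e^(λ*e^(t)) + 15*λ^2*e^(2*t)*e^(λ*e^(t)) + λ*e^(t)*e^(λ*e^(t)))*e^(-λ)

E[X^5] = d^5M/dt^5 |_{t=0} = λ*(λ^4 + 10*λ^3 + 25*λ^2 + 15*λ + 1)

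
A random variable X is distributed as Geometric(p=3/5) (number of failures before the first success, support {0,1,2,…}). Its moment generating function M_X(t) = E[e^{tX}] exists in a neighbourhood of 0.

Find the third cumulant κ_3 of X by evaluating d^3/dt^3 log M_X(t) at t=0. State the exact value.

κ_3 = d^3K/dt^3 |_{t=0} = 70/27

M_X(t) = 3/(5*(1 - 2*e^(t)/5))
K_X(t) = log M_X(t) = -log(1 - 2*e^(t)/5) - log(5) + log(3)
dK/dt = -2*e^(t)/(2*e^(t) - 5)
d^2K/dt^2 = 10*e^(t)/(4*e^(2*t) - 20*e^(t) + 25)
d^3K/dt^3 = (-20*e^(2*t) - 50*e^(t))/(8*e^(3*t) - 60*e^(2*t) + 150*e^(t) - 125)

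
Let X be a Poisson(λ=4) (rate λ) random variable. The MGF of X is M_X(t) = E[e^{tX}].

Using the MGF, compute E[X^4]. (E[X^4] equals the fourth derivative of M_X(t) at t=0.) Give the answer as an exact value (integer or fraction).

E[X^4] = M^(4)(0) = 756

M_X(t) = e^(4*e^(t) - 4)
M^(4)(t) = (256*e^(4*t)*e^(4*e^(t)) + 384*e^(3*t)*e^(4*e^(t)) + 112*e^(2*t)*e^(4*e^(t)) + 4*e^(t)*e^(4*e^(t)))*e^(-4)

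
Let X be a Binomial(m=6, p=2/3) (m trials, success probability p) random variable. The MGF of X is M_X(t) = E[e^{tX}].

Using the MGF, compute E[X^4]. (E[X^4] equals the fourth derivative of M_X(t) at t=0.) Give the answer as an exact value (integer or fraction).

E[X^4] = d^4M/dt^4 |_{t=0} = 3436/9

M_X(t) = (2*e^(t)/3 + 1/3)^6
dM/dt = 128*e^(6*t)/243 + 320*e^(5*t)/243 + 320*e^(4*t)/243 + 160*e^(3*t)/243 + 40*e^(2*t)/243 + 4*e^(t)/243
d^2M/dt^2 = 256*e^(6*t)/81 + 1600*e^(5*t)/243 + 1280*e^(4*t)/243 + 160*e^(3*t)/81 + 80*e^(2*t)/243 + 4*e^(t)/243
d^3M/dt^3 = 512*e^(6*t)/27 + 8000*e^(5*t)/243 + 5120*e^(4*t)/243 + 160*e^(3*t)/27 + 160*e^(2*t)/243 + 4*e^(t)/243
d^4M/dt^4 = 1024*e^(6*t)/9 + 40000*e^(5*t)/243 + 20480*e^(4*t)/243 + 160*e^(3*t)/9 + 320*e^(2*t)/243 + 4*e^(t)/243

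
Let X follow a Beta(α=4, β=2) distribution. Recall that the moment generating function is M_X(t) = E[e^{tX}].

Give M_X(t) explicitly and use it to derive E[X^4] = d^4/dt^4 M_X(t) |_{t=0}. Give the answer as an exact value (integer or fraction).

E[X^4] = M^(4)(0) = 5/18

M_X(t) = ₁F₁(4; 6; t)
M^(4)(t) = 5*₁F₁(8; 10; t)/18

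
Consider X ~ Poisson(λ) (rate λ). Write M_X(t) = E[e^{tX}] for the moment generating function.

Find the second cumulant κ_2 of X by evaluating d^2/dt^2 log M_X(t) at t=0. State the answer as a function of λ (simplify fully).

κ_2 = D^2[K](0) = λ

M_X(t) = e^(λ*(e^(t) - 1))
K_X(t) = log M_X(t) = λ*(e^(t) - 1)
D^2[K](t) = λ*e^(t)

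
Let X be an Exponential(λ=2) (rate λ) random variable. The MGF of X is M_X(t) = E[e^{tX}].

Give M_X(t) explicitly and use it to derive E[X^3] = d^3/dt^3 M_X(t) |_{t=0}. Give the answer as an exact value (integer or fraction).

M_X(t) = 2/(2 - t)
M′(t) = 2/(t^2 - 4*t + 4)
M′′(t) = -4/(t^3 - 6*t^2 + 12*t - 8)
M′′′(t) = 12/(t^4 - 8*t^3 + 24*t^2 - 32*t + 16)

E[X^3] = M′′′(0) = 3/4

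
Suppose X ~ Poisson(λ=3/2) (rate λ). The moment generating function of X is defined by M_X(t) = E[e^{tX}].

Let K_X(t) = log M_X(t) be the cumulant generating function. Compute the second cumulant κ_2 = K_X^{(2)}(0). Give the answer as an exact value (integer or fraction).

M_X(t) = e^(3*e^(t)/2 - 3/2)
K_X(t) = log M_X(t) = 3*e^(t)/2 - 3/2
K′(t) = 3*e^(t)/2
K′′(t) = 3*e^(t)/2

κ_2 = K′′(0) = 3/2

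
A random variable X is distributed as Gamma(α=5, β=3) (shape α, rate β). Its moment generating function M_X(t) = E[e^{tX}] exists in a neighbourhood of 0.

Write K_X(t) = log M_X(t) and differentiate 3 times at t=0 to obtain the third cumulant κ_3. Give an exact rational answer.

κ_3 = K′′′(0) = 10/27

M_X(t) = 243/(3 - t)^5
K_X(t) = log M_X(t) = -5*log(3 - t) + 5*log(3)
K′(t) = -5/(t - 3)
K′′(t) = 5/(t^2 - 6*t + 9)
K′′′(t) = -10/(t^3 - 9*t^2 + 27*t - 27)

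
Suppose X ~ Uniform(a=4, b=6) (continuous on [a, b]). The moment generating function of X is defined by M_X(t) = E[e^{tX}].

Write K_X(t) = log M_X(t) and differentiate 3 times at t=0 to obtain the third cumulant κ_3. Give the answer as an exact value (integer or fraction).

κ_3 = d^3K/dt^3 |_{t=0} = 0

M_X(t) = (e^(6*t) - e^(4*t))/(2*t)
K_X(t) = log M_X(t) = -log(t) + log(e^(6*t) - e^(4*t)) - log(2)
dK/dt = (6*t*e^(2*t) - 4*t - e^(2*t) + 1)/(t*e^(2*t) - t)
d^2K/dt^2 = (-4*t^2*e^(2*t) + e^(4*t) - 2*e^(2*t) + 1)/(t^2*e^(4*t) - 2*t^2*e^(2*t) + t^2)
d^3K/dt^3 = (8*t^3*e^(4*t) + 8*t^3*e^(2*t) - 2*e^(6*t) + 6*e^(4*t) - 6*e^(2*t) + 2)/(t^3*e^(6*t) - 3*t^3*e^(4*t) + 3*t^3*e^(2*t) - t^3)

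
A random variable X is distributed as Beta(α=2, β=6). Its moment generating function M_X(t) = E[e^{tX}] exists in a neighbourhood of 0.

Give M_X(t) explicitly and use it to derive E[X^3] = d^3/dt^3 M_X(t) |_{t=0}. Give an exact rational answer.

M_X(t) = ₁F₁(2; 8; t)
M^(3)(t) = ₁F₁(5; 11; t)/30

E[X^3] = M^(3)(0) = 1/30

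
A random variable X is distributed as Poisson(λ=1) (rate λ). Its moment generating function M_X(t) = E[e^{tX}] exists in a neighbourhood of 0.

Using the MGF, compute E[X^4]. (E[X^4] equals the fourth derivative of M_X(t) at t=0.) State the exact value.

M_X(t) = e^(e^(t) - 1)
M^(4)(t) = (e^(4*t)*e^(e^(t)) + 6*e^(3*t)*e^(e^(t)) + 7*e^(2*t)*e^(e^(t)) + e^(t)*e^(e^(t)))*e^(-1)

E[X^4] = M^(4)(0) = 15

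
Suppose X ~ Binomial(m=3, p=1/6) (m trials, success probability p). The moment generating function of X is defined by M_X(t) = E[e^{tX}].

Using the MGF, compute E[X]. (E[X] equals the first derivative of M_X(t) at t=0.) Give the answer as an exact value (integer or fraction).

M_X(t) = (e^(t)/6 + 5/6)^3
M′(t) = e^(3*t)/72 + 5*e^(2*t)/36 + 25*e^(t)/72

E[X] = M′(0) = 1/2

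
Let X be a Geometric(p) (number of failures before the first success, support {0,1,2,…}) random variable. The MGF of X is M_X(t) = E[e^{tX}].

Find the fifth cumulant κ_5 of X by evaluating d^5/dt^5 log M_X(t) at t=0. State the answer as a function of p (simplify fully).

κ_5 = d^5K/dt^5 |_{t=0} = (p^4 - 15*p^3 + 50*p^2 - 60*p + 24)/p^5

M_X(t) = p/(-(1 - p)*e^(t) + 1)
K_X(t) = log M_X(t) = log(p) - log(-(1 - p)*e^(t) + 1)
dK/dt = (-p*e^(t) + e^(t))/(p*e^(t) - e^(t) + 1)
d^2K/dt^2 = (-p*e^(t) + e^(t))/(p^2*e^(2*t) - 2*p*e^(2*t) + 2*p*e^(t) + e^(2*t) - 2*e^(t) + 1)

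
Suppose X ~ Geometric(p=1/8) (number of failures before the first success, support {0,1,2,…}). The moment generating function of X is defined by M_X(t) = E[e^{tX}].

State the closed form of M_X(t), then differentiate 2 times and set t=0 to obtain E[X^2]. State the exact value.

M_X(t) = 1/(8*(1 - 7*e^(t)/8))
M^(2)(t) = (-49*e^(2*t) - 56*e^(t))/(343*e^(3*t) - 1176*e^(2*t) + 1344*e^(t) - 512)

E[X^2] = M^(2)(0) = 105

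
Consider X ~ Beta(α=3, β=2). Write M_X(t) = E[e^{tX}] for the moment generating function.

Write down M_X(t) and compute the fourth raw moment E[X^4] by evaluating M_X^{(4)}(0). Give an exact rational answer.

M_X(t) = ₁F₁(3; 5; t)
D^4[M](t) = 3*₁F₁(7; 9; t)/14

E[X^4] = D^4[M](0) = 3/14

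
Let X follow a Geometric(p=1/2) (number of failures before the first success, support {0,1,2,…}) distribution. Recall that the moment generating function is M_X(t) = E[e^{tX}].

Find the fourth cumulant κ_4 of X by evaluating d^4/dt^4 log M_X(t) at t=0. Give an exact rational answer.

κ_4 = K^(4)(0) = 26

M_X(t) = 1/(2*(1 - e^(t)/2))
K_X(t) = log M_X(t) = -log(1 - e^(t)/2) - log(2)
K^(4)(t) = (2*e^(3*t) + 16*e^(2*t) + 8*e^(t))/(e^(4*t) - 8*e^(3*t) + 24*e^(2*t) - 32*e^(t) + 16)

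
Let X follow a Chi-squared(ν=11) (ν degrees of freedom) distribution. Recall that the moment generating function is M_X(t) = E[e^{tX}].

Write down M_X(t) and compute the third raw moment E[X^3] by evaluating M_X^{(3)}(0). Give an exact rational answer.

E[X^3] = M^(3)(0) = 2145

M_X(t) = (1 - 2*t)^(-11/2)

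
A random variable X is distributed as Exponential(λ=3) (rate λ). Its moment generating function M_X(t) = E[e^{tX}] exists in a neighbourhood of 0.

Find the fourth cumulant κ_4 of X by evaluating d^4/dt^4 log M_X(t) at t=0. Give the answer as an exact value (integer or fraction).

κ_4 = K′′′′(0) = 2/27

M_X(t) = 3/(3 - t)
K_X(t) = log M_X(t) = -log(3 - t) + log(3)
K′(t) = -1/(t - 3)
K′′(t) = 1/(t^2 - 6*t + 9)
K′′′(t) = -2/(t^3 - 9*t^2 + 27*t - 27)
K′′′′(t) = 6/(t^4 - 12*t^3 + 54*t^2 - 108*t + 81)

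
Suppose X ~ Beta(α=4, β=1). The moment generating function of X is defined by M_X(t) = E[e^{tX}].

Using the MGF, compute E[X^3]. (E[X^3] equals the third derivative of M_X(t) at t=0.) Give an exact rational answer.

M_X(t) = ₁F₁(4; 5; t)
M^(3)(t) = 4*₁F₁(7; 8; t)/7

E[X^3] = M^(3)(0) = 4/7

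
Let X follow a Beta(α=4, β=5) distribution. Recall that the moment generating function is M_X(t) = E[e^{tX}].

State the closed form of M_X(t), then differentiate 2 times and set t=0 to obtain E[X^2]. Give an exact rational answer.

E[X^2] = D^2[M](0) = 2/9

M_X(t) = ₁F₁(4; 9; t)
D^2[M](t) = 2*₁F₁(6; 11; t)/9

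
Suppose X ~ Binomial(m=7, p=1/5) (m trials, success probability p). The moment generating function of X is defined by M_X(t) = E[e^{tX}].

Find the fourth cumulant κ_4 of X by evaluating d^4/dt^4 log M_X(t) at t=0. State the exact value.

κ_4 = K′′′′(0) = 28/625

M_X(t) = (e^(t)/5 + 4/5)^7
K_X(t) = log M_X(t) = 7*log(e^(t)/5 + 4/5)
K′(t) = 7*e^(t)/(e^(t) + 4)
K′′(t) = 28*e^(t)/(e^(2*t) + 8*e^(t) + 16)
K′′′(t) = (-28*e^(2*t) + 112*e^(t))/(e^(3*t) + 12*e^(2*t) + 48*e^(t) + 64)
K′′′′(t) = (28*e^(3*t) - 448*e^(2*t) + 448*e^(t))/(e^(4*t) + 16*e^(3*t) + 96*e^(2*t) + 256*e^(t) + 256)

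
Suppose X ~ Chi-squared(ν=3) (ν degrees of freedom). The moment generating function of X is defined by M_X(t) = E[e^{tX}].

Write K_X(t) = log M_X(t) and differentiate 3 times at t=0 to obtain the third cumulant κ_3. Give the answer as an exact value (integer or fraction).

κ_3 = K′′′(0) = 24

M_X(t) = (1 - 2*t)^(-3/2)
K_X(t) = log M_X(t) = -3*log(1 - 2*t)/2
K′(t) = -3/(2*t - 1)
K′′(t) = 6/(4*t^2 - 4*t + 1)
K′′′(t) = -24/(8*t^3 - 12*t^2 + 6*t - 1)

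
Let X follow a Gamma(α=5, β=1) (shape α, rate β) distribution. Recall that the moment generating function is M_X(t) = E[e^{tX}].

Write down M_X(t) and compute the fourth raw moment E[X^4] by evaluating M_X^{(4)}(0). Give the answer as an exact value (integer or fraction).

E[X^4] = M^(4)(0) = 1680

M_X(t) = (1 - t)^(-5)
M^(4)(t) = -1680/(t^9 - 9*t^8 + 36*t^7 - 84*t^6 + 126*t^5 - 126*t^4 + 84*t^3 - 36*t^2 + 9*t - 1)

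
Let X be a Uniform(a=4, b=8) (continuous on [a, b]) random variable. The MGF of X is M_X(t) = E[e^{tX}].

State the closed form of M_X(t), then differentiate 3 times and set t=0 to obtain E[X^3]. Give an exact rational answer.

M_X(t) = (e^(8*t) - e^(4*t))/(4*t)
M^(3)(t) = (256*t^3*e^(8*t) - 32*t^3*e^(4*t) - 96*t^2*e^(8*t) + 24*t^2*e^(4*t) + 24*t*e^(8*t) - 12*t*e^(4*t) - 3*e^(8*t) + 3*e^(4*t))/(2*t^4)

E[X^3] = M^(3)(0) = 240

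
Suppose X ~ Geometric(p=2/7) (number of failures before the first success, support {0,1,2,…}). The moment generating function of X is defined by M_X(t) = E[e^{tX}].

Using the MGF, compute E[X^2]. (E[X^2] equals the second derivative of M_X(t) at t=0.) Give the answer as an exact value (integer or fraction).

M_X(t) = 2/(7*(1 - 5*e^(t)/7))
dM/dt = 10*e^(t)/(25*e^(2*t) - 70*e^(t) + 49)
d^2M/dt^2 = (-50*e^(2*t) - 70*e^(t))/(125*e^(3*t) - 525*e^(2*t) + 735*e^(t) - 343)

E[X^2] = d^2M/dt^2 |_{t=0} = 15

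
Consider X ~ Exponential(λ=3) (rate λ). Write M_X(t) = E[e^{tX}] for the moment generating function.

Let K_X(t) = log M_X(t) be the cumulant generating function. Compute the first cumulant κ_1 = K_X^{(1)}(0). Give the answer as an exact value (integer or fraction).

κ_1 = dK/dt |_{t=0} = 1/3

M_X(t) = 3/(3 - t)
K_X(t) = log M_X(t) = -log(3 - t) + log(3)
dK/dt = -1/(t - 3)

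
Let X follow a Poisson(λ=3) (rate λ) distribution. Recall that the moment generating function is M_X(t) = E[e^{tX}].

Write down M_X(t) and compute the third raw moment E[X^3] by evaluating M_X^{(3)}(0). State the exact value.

M_X(t) = e^(3*e^(t) - 3)
D^3[M](t) = (27*e^(3*t)*e^(3*e^(t)) + 27*e^(2*t)*e^(3*e^(t)) + 3*e^(t)*e^(3*e^(t)))*e^(-3)

E[X^3] = D^3[M](0) = 57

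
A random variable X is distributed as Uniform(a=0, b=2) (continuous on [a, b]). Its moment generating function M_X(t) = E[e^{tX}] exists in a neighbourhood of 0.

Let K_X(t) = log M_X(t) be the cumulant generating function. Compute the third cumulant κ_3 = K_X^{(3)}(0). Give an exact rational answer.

κ_3 = K′′′(0) = 0

M_X(t) = (e^(2*t) - 1)/(2*t)
K_X(t) = log M_X(t) = -log(t) + log(e^(2*t) - 1) - log(2)
K′(t) = (2*t*e^(2*t) - e^(2*t) + 1)/(t*e^(2*t) - t)
K′′(t) = (-4*t^2*e^(2*t) + e^(4*t) - 2*e^(2*t) + 1)/(t^2*e^(4*t) - 2*t^2*e^(2*t) + t^2)
K′′′(t) = (8*t^3*e^(4*t) + 8*t^3*e^(2*t) - 2*e^(6*t) + 6*e^(4*t) - 6*e^(2*t) + 2)/(t^3*e^(6*t) - 3*t^3*e^(4*t) + 3*t^3*e^(2*t) - t^3)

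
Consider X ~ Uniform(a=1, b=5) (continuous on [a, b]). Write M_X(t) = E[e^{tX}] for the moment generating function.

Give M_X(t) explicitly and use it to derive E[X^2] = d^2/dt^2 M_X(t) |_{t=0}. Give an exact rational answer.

M_X(t) = (e^(5*t) - e^(t))/(4*t)
M′(t) = (5*t*e^(5*t) - t*e^(t) - e^(5*t) + e^(t))/(4*t^2)
M′′(t) = (25*t^2*e^(5*t) - t^2*e^(t) - 10*t*e^(5*t) + 2*t*e^(t) + 2*e^(5*t) - 2*e^(t))/(4*t^3)

E[X^2] = M′′(0) = 31/3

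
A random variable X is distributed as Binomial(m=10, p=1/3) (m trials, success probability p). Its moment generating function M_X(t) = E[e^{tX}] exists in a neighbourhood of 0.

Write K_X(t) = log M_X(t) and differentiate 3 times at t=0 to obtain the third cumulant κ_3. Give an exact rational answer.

κ_3 = K^(3)(0) = 20/27

M_X(t) = (e^(t)/3 + 2/3)^10
K_X(t) = log M_X(t) = 10*log(e^(t)/3 + 2/3)
K^(3)(t) = (-20*e^(2*t) + 40*e^(t))/(e^(3*t) + 6*e^(2*t) + 12*e^(t) + 8)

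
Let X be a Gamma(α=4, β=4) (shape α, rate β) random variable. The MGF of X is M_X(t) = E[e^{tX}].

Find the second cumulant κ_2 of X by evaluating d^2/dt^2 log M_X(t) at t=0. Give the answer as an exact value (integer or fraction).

κ_2 = K′′(0) = 1/4

M_X(t) = 256/(4 - t)^4
K_X(t) = log M_X(t) = -4*log(4 - t) + 8*log(2)
K′(t) = -4/(t - 4)
K′′(t) = 4/(t^2 - 8*t + 16)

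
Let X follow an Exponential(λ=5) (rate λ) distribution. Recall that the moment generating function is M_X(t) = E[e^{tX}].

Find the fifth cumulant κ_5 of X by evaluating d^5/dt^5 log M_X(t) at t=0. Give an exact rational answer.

κ_5 = d^5K/dt^5 |_{t=0} = 24/3125

M_X(t) = 5/(5 - t)
K_X(t) = log M_X(t) = -log(5 - t) + log(5)
dK/dt = -1/(t - 5)
d^2K/dt^2 = 1/(t^2 - 10*t + 25)
d^3K/dt^3 = -2/(t^3 - 15*t^2 + 75*t - 125)
d^4K/dt^4 = 6/(t^4 - 20*t^3 + 150*t^2 - 500*t + 625)
d^5K/dt^5 = -24/(t^5 - 25*t^4 + 250*t^3 - 1250*t^2 + 3125*t - 3125)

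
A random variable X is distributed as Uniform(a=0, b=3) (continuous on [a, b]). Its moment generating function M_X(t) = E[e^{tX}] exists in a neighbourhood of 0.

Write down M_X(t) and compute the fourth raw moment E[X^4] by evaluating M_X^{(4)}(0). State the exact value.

M_X(t) = (e^(3*t) - 1)/(3*t)
D^4[M](t) = (27*t^4*e^(3*t) - 36*t^3*e^(3*t) + 36*t^2*e^(3*t) - 24*t*e^(3*t) + 8*e^(3*t) - 8)/t^5

E[X^4] = D^4[M](0) = 81/5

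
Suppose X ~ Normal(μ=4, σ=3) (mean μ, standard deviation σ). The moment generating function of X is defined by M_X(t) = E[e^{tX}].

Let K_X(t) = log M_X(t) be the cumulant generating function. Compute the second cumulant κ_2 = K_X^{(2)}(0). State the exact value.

κ_2 = K′′(0) = 9

M_X(t) = e^(9*t^2/2 + 4*t)
K_X(t) = log M_X(t) = 9*t^2/2 + 4*t
K′(t) = 9*t + 4
K′′(t) = 9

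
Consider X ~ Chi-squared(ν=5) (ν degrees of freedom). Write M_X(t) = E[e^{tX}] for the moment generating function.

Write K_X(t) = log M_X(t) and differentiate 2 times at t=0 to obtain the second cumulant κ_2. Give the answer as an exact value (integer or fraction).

κ_2 = K′′(0) = 10

M_X(t) = (1 - 2*t)^(-5/2)
K_X(t) = log M_X(t) = -5*log(1 - 2*t)/2
K′(t) = -5/(2*t - 1)
K′′(t) = 10/(4*t^2 - 4*t + 1)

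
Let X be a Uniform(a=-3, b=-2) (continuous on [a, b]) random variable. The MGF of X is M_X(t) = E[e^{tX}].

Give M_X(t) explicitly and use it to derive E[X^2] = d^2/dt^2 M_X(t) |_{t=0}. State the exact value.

M_X(t) = (e^(-2*t) - e^(-3*t))/t
M^(2)(t) = (4*t^2*e^(t) - 9*t^2 + 4*t*e^(t) - 6*t + 2*e^(t) - 2)*e^(-3*t)/t^3

E[X^2] = M^(2)(0) = 19/3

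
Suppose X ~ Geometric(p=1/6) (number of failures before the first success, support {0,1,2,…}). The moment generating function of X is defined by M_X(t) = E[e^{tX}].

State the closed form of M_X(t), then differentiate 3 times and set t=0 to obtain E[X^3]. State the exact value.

M_X(t) = 1/(6*(1 - 5*e^(t)/6))
D^3[M](t) = (125*e^(3*t) + 600*e^(2*t) + 180*e^(t))/(625*e^(4*t) - 3000*e^(3*t) + 5400*e^(2*t) - 4320*e^(t) + 1296)

E[X^3] = D^3[M](0) = 905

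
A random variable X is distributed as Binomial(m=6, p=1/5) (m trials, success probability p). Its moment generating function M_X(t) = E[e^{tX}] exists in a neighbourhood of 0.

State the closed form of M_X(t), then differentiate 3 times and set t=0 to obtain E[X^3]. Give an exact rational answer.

M_X(t) = (e^(t)/5 + 4/5)^6
dM/dt = 6*e^(6*t)/15625 + 24*e^(5*t)/3125 + 192*e^(4*t)/3125 + 768*e^(3*t)/3125 + 1536*e^(2*t)/3125 + 6144*e^(t)/15625
d^2M/dt^2 = 36*e^(6*t)/15625 + 24*e^(5*t)/625 + 768*e^(4*t)/3125 + 2304*e^(3*t)/3125 + 3072*e^(2*t)/3125 + 6144*e^(t)/15625
d^3M/dt^3 = 216*e^(6*t)/15625 + 24*e^(5*t)/125 + 3072*e^(4*t)/3125 + 6912*e^(3*t)/3125 + 6144*e^(2*t)/3125 + 6144*e^(t)/15625

E[X^3] = d^3M/dt^3 |_{t=0} = 144/25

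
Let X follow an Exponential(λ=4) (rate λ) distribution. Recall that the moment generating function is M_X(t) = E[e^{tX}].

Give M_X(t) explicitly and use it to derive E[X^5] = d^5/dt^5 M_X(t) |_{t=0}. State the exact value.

E[X^5] = M′′′′′(0) = 15/128

M_X(t) = 4/(4 - t)
M′(t) = 4/(t^2 - 8*t + 16)
M′′(t) = -8/(t^3 - 12*t^2 + 48*t - 64)
M′′′(t) = 24/(t^4 - 16*t^3 + 96*t^2 - 256*t + 256)
M′′′′(t) = -96/(t^5 - 20*t^4 + 160*t^3 - 640*t^2 + 1280*t - 1024)
M′′′′′(t) = 480/(t^6 - 24*t^5 + 240*t^4 - 1280*t^3 + 3840*t^2 - 6144*t + 4096)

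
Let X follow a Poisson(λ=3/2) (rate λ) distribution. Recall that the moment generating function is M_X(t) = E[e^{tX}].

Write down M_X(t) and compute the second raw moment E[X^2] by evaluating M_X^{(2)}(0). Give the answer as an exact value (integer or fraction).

E[X^2] = M^(2)(0) = 15/4

M_X(t) = e^(3*e^(t)/2 - 3/2)
M^(2)(t) = (9*e^(2*t)*e^(3*e^(t)/2) + 6*e^(t)*e^(3*e^(t)/2))*e^(-3/2)/4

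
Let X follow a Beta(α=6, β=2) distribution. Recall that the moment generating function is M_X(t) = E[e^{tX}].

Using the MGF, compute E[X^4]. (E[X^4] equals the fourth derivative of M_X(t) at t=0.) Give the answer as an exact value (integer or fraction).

E[X^4] = D^4[M](0) = 21/55

M_X(t) = ₁F₁(6; 8; t)
D^4[M](t) = 21*₁F₁(10; 12; t)/55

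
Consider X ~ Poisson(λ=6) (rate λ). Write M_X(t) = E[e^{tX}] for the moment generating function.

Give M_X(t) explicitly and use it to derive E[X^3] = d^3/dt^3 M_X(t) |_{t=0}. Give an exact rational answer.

M_X(t) = e^(6*e^(t) - 6)
dM/dt = 6*e^(-6)*e^(t)*e^(6*e^(t))
d^2M/dt^2 = (36*e^(2*t)*e^(6*e^(t)) + 6*e^(t)*e^(6*e^(t)))*e^(-6)
d^3M/dt^3 = (216*e^(3*t)*e^(6*e^(t)) + 108*e^(2*t)*e^(6*e^(t)) + 6*e^(t)*e^(6*e^(t)))*e^(-6)

E[X^3] = d^3M/dt^3 |_{t=0} = 330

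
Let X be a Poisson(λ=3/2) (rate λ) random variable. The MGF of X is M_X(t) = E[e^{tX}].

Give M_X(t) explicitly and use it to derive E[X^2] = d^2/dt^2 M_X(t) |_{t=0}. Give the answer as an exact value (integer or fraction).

E[X^2] = M^(2)(0) = 15/4

M_X(t) = e^(3*e^(t)/2 - 3/2)
M^(2)(t) = (9*e^(2*t)*e^(3*e^(t)/2) + 6*e^(t)*e^(3*e^(t)/2))*e^(-3/2)/4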